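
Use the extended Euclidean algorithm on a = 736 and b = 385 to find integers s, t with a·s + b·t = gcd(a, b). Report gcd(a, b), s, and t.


Euclidean algorithm on (736, 385) — divide until remainder is 0:
  736 = 1 · 385 + 351
  385 = 1 · 351 + 34
  351 = 10 · 34 + 11
  34 = 3 · 11 + 1
  11 = 11 · 1 + 0
gcd(736, 385) = 1.
Track Bezout coefficients alongside the remainders: start with r₀ = 736 = a·1 + b·0 (s = 1, t = 0) and r₁ = 385 = a·0 + b·1 (s = 0, t = 1); each new remainder r_{k+1} = r_{k-1} − q_k·r_k inherits s_{k+1} = s_{k-1} − q_k·s_k, t_{k+1} = t_{k-1} − q_k·t_k, so r_k = a·s_k + b·t_k at every step:
  q = 1: r = 351, s = 1 − 1·0 = 1, t = 0 − 1·1 = -1  (check: 736·1 + 385·(-1) = 351)
  q = 1: r = 34, s = 0 − 1·1 = -1, t = 1 − 1·(-1) = 2  (check: 736·(-1) + 385·2 = 34)
  q = 10: r = 11, s = 1 − 10·(-1) = 11, t = -1 − 10·2 = -21  (check: 736·11 + 385·(-21) = 11)
  q = 3: r = 1, s = -1 − 3·11 = -34, t = 2 − 3·(-21) = 65  (check: 736·(-34) + 385·65 = 1)
The row with r = 1 (the gcd) gives the Bezout coefficients s = -34, t = 65.
Result: 736 · (-34) + 385 · (65) = 1.

gcd(736, 385) = 1; s = -34, t = 65 (check: 736·(-34) + 385·65 = 1).


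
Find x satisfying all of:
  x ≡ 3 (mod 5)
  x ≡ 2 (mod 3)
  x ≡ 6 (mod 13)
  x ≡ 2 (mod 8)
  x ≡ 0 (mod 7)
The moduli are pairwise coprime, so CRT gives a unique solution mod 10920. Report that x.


Product of moduli M = 5 · 3 · 13 · 8 · 7 = 10920.
Merge one congruence at a time:
  Start: x ≡ 3 (mod 5).
  Combine with x ≡ 2 (mod 3); new modulus lcm = 15.
    Write x = 3 + 5·t and substitute into x ≡ 2 (mod 3): 5·t ≡ 2 − 3 = -1 (mod 3).
    Reduce coefficients mod 3: 2·t ≡ 2 (mod 3).
    The inverse of 2 mod 3 is 2 (since 2·2 = 4 = 1·3 + 1), so t ≡ 2·2 = 4 ≡ 1 (mod 3).
    Then x = 3 + 5·1 = 8, valid modulo lcm(5, 3) = 15: x ≡ 8 (mod 15).
  Combine with x ≡ 6 (mod 13); new modulus lcm = 195.
    Write x = 8 + 15·t and substitute into x ≡ 6 (mod 13): 15·t ≡ 6 − 8 = -2 (mod 13).
    Reduce coefficients mod 13: 2·t ≡ 11 (mod 13).
    The inverse of 2 mod 13 is 7 (since 2·7 = 14 = 1·13 + 1), so t ≡ 7·11 = 77 ≡ 12 (mod 13).
    Then x = 8 + 15·12 = 188, valid modulo lcm(15, 13) = 195: x ≡ 188 (mod 195).
  Combine with x ≡ 2 (mod 8); new modulus lcm = 1560.
    Write x = 188 + 195·t and substitute into x ≡ 2 (mod 8): 195·t ≡ 2 − 188 = -186 (mod 8).
    Reduce coefficients mod 8: 3·t ≡ 6 (mod 8).
    The inverse of 3 mod 8 is 3 (since 3·3 = 9 = 1·8 + 1), so t ≡ 3·6 = 18 ≡ 2 (mod 8).
    Then x = 188 + 195·2 = 578, valid modulo lcm(195, 8) = 1560: x ≡ 578 (mod 1560).
  Combine with x ≡ 0 (mod 7); new modulus lcm = 10920.
    Write x = 578 + 1560·t and substitute into x ≡ 0 (mod 7): 1560·t ≡ 0 − 578 = -578 (mod 7).
    Reduce coefficients mod 7: 6·t ≡ 3 (mod 7).
    The inverse of 6 mod 7 is 6 (since 6·6 = 36 = 5·7 + 1), so t ≡ 6·3 = 18 ≡ 4 (mod 7).
    Then x = 578 + 1560·4 = 6818, valid modulo lcm(1560, 7) = 10920: x ≡ 6818 (mod 10920).
Verify against each original: 6818 mod 5 = 3, 6818 mod 3 = 2, 6818 mod 13 = 6, 6818 mod 8 = 2, 6818 mod 7 = 0.

x ≡ 6818 (mod 10920).


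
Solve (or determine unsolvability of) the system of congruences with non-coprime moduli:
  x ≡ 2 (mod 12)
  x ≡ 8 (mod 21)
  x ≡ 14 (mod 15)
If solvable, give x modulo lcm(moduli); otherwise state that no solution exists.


Moduli 12, 21, 15 are not pairwise coprime, so CRT works modulo lcm(m_i) when all pairwise compatibility conditions hold.
Pairwise compatibility: gcd(m_i, m_j) must divide a_i - a_j for every pair.
Merge one congruence at a time:
  Start: x ≡ 2 (mod 12).
  Combine with x ≡ 8 (mod 21): gcd(12, 21) = 3; 8 - 2 = 6, which IS divisible by 3, so compatible.
    Write x = 2 + 12·t and substitute into x ≡ 8 (mod 21): 12·t ≡ 8 − 2 = 6 (mod 21).
    Divide the congruence (and modulus) by g = 3: 4·t ≡ 2 (mod 7).
    The inverse of 4 mod 7 is 2 (since 4·2 = 8 = 1·7 + 1), so t ≡ 2·2 = 4 ≡ 4 (mod 7).
    Then x = 2 + 12·4 = 50, valid modulo lcm(12, 21) = 84: x ≡ 50 (mod 84).
  Combine with x ≡ 14 (mod 15): gcd(84, 15) = 3; 14 - 50 = -36, which IS divisible by 3, so compatible.
    Write x = 50 + 84·t and substitute into x ≡ 14 (mod 15): 84·t ≡ 14 − 50 = -36 (mod 15).
    Divide the congruence (and modulus) by g = 3: 28·t ≡ -12 (mod 5).
    Reduce coefficients mod 5: 3·t ≡ 3 (mod 5).
    The inverse of 3 mod 5 is 2 (since 3·2 = 6 = 1·5 + 1), so t ≡ 2·3 = 6 ≡ 1 (mod 5).
    Then x = 50 + 84·1 = 134, valid modulo lcm(84, 15) = 420: x ≡ 134 (mod 420).
Verify: 134 mod 12 = 2, 134 mod 21 = 8, 134 mod 15 = 14.

x ≡ 134 (mod 420).


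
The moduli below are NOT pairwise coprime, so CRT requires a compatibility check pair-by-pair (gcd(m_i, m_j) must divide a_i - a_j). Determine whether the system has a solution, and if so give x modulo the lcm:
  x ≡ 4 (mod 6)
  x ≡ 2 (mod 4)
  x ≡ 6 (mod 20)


Moduli 6, 4, 20 are not pairwise coprime, so CRT works modulo lcm(m_i) when all pairwise compatibility conditions hold.
Pairwise compatibility: gcd(m_i, m_j) must divide a_i - a_j for every pair.
Merge one congruence at a time:
  Start: x ≡ 4 (mod 6).
  Combine with x ≡ 2 (mod 4): gcd(6, 4) = 2; 2 - 4 = -2, which IS divisible by 2, so compatible.
    Write x = 4 + 6·t and substitute into x ≡ 2 (mod 4): 6·t ≡ 2 − 4 = -2 (mod 4).
    Divide the congruence (and modulus) by g = 2: 3·t ≡ -1 (mod 2).
    Reduce coefficients mod 2: 1·t ≡ 1 (mod 2).
    So t ≡ 1 (mod 2).
    Then x = 4 + 6·1 = 10, valid modulo lcm(6, 4) = 12: x ≡ 10 (mod 12).
  Combine with x ≡ 6 (mod 20): gcd(12, 20) = 4; 6 - 10 = -4, which IS divisible by 4, so compatible.
    Write x = 10 + 12·t and substitute into x ≡ 6 (mod 20): 12·t ≡ 6 − 10 = -4 (mod 20).
    Divide the congruence (and modulus) by g = 4: 3·t ≡ -1 (mod 5).
    Reduce coefficients mod 5: 3·t ≡ 4 (mod 5).
    The inverse of 3 mod 5 is 2 (since 3·2 = 6 = 1·5 + 1), so t ≡ 2·4 = 8 ≡ 3 (mod 5).
    Then x = 10 + 12·3 = 46, valid modulo lcm(12, 20) = 60: x ≡ 46 (mod 60).
Verify: 46 mod 6 = 4, 46 mod 4 = 2, 46 mod 20 = 6.

x ≡ 46 (mod 60).


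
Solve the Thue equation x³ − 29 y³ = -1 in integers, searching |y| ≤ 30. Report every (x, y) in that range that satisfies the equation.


The equation is x³ - 29y³ = -1. For fixed y, x³ = 29·y³ − 1, so a solution requires the RHS to be a perfect cube.
Strategy: iterate y from -30 to 30, compute RHS = 29·y³ − 1, and check whether it is a (positive or negative) perfect cube.
Check small values of y:
  y = 0: RHS = -1 = (-1)³ ⇒ x = -1 works.
  y = 1: RHS = 28 is not a perfect cube.
  y = -1: RHS = -30 is not a perfect cube.
  y = 2: RHS = 231 is not a perfect cube.
  y = -2: RHS = -233 is not a perfect cube.
  y = 3: RHS = 782 is not a perfect cube.
  y = -3: RHS = -784 is not a perfect cube.
Continuing the search up to |y| = 30 finds no further solutions beyond those listed.
Collected solutions: (-1, 0).

Solutions (with |y| ≤ 30): (-1, 0).


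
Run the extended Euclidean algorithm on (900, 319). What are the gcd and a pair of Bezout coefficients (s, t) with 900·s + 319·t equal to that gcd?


Euclidean algorithm on (900, 319) — divide until remainder is 0:
  900 = 2 · 319 + 262
  319 = 1 · 262 + 57
  262 = 4 · 57 + 34
  57 = 1 · 34 + 23
  34 = 1 · 23 + 11
  23 = 2 · 11 + 1
  11 = 11 · 1 + 0
gcd(900, 319) = 1.
Track Bezout coefficients alongside the remainders: start with r₀ = 900 = a·1 + b·0 (s = 1, t = 0) and r₁ = 319 = a·0 + b·1 (s = 0, t = 1); each new remainder r_{k+1} = r_{k-1} − q_k·r_k inherits s_{k+1} = s_{k-1} − q_k·s_k, t_{k+1} = t_{k-1} − q_k·t_k, so r_k = a·s_k + b·t_k at every step:
  q = 2: r = 262, s = 1 − 2·0 = 1, t = 0 − 2·1 = -2  (check: 900·1 + 319·(-2) = 262)
  q = 1: r = 57, s = 0 − 1·1 = -1, t = 1 − 1·(-2) = 3  (check: 900·(-1) + 319·3 = 57)
  q = 4: r = 34, s = 1 − 4·(-1) = 5, t = -2 − 4·3 = -14  (check: 900·5 + 319·(-14) = 34)
  q = 1: r = 23, s = -1 − 1·5 = -6, t = 3 − 1·(-14) = 17  (check: 900·(-6) + 319·17 = 23)
  q = 1: r = 11, s = 5 − 1·(-6) = 11, t = -14 − 1·17 = -31  (check: 900·11 + 319·(-31) = 11)
  q = 2: r = 1, s = -6 − 2·11 = -28, t = 17 − 2·(-31) = 79  (check: 900·(-28) + 319·79 = 1)
The row with r = 1 (the gcd) gives the Bezout coefficients s = -28, t = 79.
Result: 900 · (-28) + 319 · (79) = 1.

gcd(900, 319) = 1; s = -28, t = 79 (check: 900·(-28) + 319·79 = 1).


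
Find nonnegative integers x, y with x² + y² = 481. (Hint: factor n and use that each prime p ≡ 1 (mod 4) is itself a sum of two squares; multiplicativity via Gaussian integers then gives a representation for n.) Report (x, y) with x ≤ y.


Step 1: Factor n = 481 = 13 · 37.
Step 2: Check the mod-4 condition on each prime factor: 13 ≡ 1 (mod 4), exponent 1; 37 ≡ 1 (mod 4), exponent 1.
All primes ≡ 3 (mod 4) appear to even exponent (or don't appear), so by the two-squares theorem n IS expressible as a sum of two squares.
Step 3: Build a representation. Here n = 13 · 37 is a product of primes ≡ 1 (mod 4). Each prime p ≡ 1 (mod 4) is itself a sum of two squares; find a² by testing p − a² for a perfect square:
  13: 13 − 1² = 12, 13 − 2² = 9 = 3² ⇒ 13 = 2² + 3².
  37: 37 − 1² = 36 = 6² ⇒ 37 = 1² + 6².
  Combine using the Brahmagupta–Fibonacci identity (a² + b²)(c² + d²) = (ac − bd)² + (ad + bc)² = (ac + bd)² + (ad − bc)²:
  13 · 37 = 481: from (2² + 3²)(1² + 6²), take (2·1 − 3·6, 2·6 + 3·1) = (2 − 18, 12 + 3) = (-16, 15); dropping signs (only squares matter) gives (16, 15); check 16² + 15² = 256 + 225 = 481 ✓.
Step 4: Order so x ≤ y and verify: 15² + 16² = 225 + 256 = 481 = n. ✓

n = 481 = 15² + 16² (one valid representation with x ≤ y).


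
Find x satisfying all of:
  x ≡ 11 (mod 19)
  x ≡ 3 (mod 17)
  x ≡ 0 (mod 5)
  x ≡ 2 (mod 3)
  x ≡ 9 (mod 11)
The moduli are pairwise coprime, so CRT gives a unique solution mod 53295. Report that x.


Product of moduli M = 19 · 17 · 5 · 3 · 11 = 53295.
Merge one congruence at a time:
  Start: x ≡ 11 (mod 19).
  Combine with x ≡ 3 (mod 17); new modulus lcm = 323.
    Write x = 11 + 19·t and substitute into x ≡ 3 (mod 17): 19·t ≡ 3 − 11 = -8 (mod 17).
    Reduce coefficients mod 17: 2·t ≡ 9 (mod 17).
    The inverse of 2 mod 17 is 9 (since 2·9 = 18 = 1·17 + 1), so t ≡ 9·9 = 81 ≡ 13 (mod 17).
    Then x = 11 + 19·13 = 258, valid modulo lcm(19, 17) = 323: x ≡ 258 (mod 323).
  Combine with x ≡ 0 (mod 5); new modulus lcm = 1615.
    Write x = 258 + 323·t and substitute into x ≡ 0 (mod 5): 323·t ≡ 0 − 258 = -258 (mod 5).
    Reduce coefficients mod 5: 3·t ≡ 2 (mod 5).
    The inverse of 3 mod 5 is 2 (since 3·2 = 6 = 1·5 + 1), so t ≡ 2·2 = 4 ≡ 4 (mod 5).
    Then x = 258 + 323·4 = 1550, valid modulo lcm(323, 5) = 1615: x ≡ 1550 (mod 1615).
  Combine with x ≡ 2 (mod 3); new modulus lcm = 4845.
    Write x = 1550 + 1615·t and substitute into x ≡ 2 (mod 3): 1615·t ≡ 2 − 1550 = -1548 (mod 3).
    Reduce coefficients mod 3: 1·t ≡ 0 (mod 3).
    So t ≡ 0 (mod 3).
    Then x = 1550 + 1615·0 = 1550, valid modulo lcm(1615, 3) = 4845: x ≡ 1550 (mod 4845).
  Combine with x ≡ 9 (mod 11); new modulus lcm = 53295.
    Write x = 1550 + 4845·t and substitute into x ≡ 9 (mod 11): 4845·t ≡ 9 − 1550 = -1541 (mod 11).
    Reduce coefficients mod 11: 5·t ≡ 10 (mod 11).
    The inverse of 5 mod 11 is 9 (since 5·9 = 45 = 4·11 + 1), so t ≡ 9·10 = 90 ≡ 2 (mod 11).
    Then x = 1550 + 4845·2 = 11240, valid modulo lcm(4845, 11) = 53295: x ≡ 11240 (mod 53295).
Verify against each original: 11240 mod 19 = 11, 11240 mod 17 = 3, 11240 mod 5 = 0, 11240 mod 3 = 2, 11240 mod 11 = 9.

x ≡ 11240 (mod 53295).


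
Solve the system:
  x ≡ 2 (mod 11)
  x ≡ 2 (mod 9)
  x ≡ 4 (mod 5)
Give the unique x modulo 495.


Moduli 11, 9, 5 are pairwise coprime; by CRT there is a unique solution modulo M = 11 · 9 · 5 = 495.
Solve pairwise, accumulating the modulus:
  Start with x ≡ 2 (mod 11).
  Combine with x ≡ 2 (mod 9): since gcd(11, 9) = 1, we get a unique residue mod 99.
    Write x = 2 + 11·t and substitute into x ≡ 2 (mod 9): 11·t ≡ 2 − 2 = 0 (mod 9).
    Reduce coefficients mod 9: 2·t ≡ 0 (mod 9).
    The inverse of 2 mod 9 is 5 (since 2·5 = 10 = 1·9 + 1), so t ≡ 5·0 = 0 ≡ 0 (mod 9).
    Then x = 2 + 11·0 = 2, valid modulo lcm(11, 9) = 99: x ≡ 2 (mod 99).
  Combine with x ≡ 4 (mod 5): since gcd(99, 5) = 1, we get a unique residue mod 495.
    Write x = 2 + 99·t and substitute into x ≡ 4 (mod 5): 99·t ≡ 4 − 2 = 2 (mod 5).
    Reduce coefficients mod 5: 4·t ≡ 2 (mod 5).
    The inverse of 4 mod 5 is 4 (since 4·4 = 16 = 3·5 + 1), so t ≡ 4·2 = 8 ≡ 3 (mod 5).
    Then x = 2 + 99·3 = 299, valid modulo lcm(99, 5) = 495: x ≡ 299 (mod 495).
Verify: 299 mod 11 = 2 ✓, 299 mod 9 = 2 ✓, 299 mod 5 = 4 ✓.

x ≡ 299 (mod 495).


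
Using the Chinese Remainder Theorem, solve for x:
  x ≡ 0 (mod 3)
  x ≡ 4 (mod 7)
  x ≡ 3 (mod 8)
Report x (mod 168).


Moduli 3, 7, 8 are pairwise coprime; by CRT there is a unique solution modulo M = 3 · 7 · 8 = 168.
Solve pairwise, accumulating the modulus:
  Start with x ≡ 0 (mod 3).
  Combine with x ≡ 4 (mod 7): since gcd(3, 7) = 1, we get a unique residue mod 21.
    Write x = 0 + 3·t and substitute into x ≡ 4 (mod 7): 3·t ≡ 4 − 0 = 4 (mod 7).
    The inverse of 3 mod 7 is 5 (since 3·5 = 15 = 2·7 + 1), so t ≡ 5·4 = 20 ≡ 6 (mod 7).
    Then x = 0 + 3·6 = 18, valid modulo lcm(3, 7) = 21: x ≡ 18 (mod 21).
  Combine with x ≡ 3 (mod 8): since gcd(21, 8) = 1, we get a unique residue mod 168.
    Write x = 18 + 21·t and substitute into x ≡ 3 (mod 8): 21·t ≡ 3 − 18 = -15 (mod 8).
    Reduce coefficients mod 8: 5·t ≡ 1 (mod 8).
    The inverse of 5 mod 8 is 5 (since 5·5 = 25 = 3·8 + 1), so t ≡ 5·1 = 5 ≡ 5 (mod 8).
    Then x = 18 + 21·5 = 123, valid modulo lcm(21, 8) = 168: x ≡ 123 (mod 168).
Verify: 123 mod 3 = 0 ✓, 123 mod 7 = 4 ✓, 123 mod 8 = 3 ✓.

x ≡ 123 (mod 168).


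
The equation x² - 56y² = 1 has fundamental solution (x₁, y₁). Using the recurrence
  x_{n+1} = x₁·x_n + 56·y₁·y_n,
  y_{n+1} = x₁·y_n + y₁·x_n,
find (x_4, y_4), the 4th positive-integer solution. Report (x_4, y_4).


Step 1: Find the fundamental solution (x₁, y₁) of x² - 56y² = 1.
  Expand √56 as a continued fraction. a₀ = ⌊√56⌋ = 7; iterate m_{k+1} = d_k·a_k − m_k, d_{k+1} = (56 − m_{k+1}²)/d_k, a_{k+1} = ⌊(a₀ + m_{k+1})/d_{k+1}⌋ (starting m₀ = 0, d₀ = 1), with convergents p_k = a_k·p_{k-1} + p_{k-2}, q_k = a_k·q_{k-1} + q_{k-2} (p₋₁ = 1, q₋₁ = 0):
  k = 0: a₀ = 7; p₀/q₀ = 7/1; p₀² − 56·q₀² = 49 − 56 = -7.
  k = 1: m = 7, d = 7, a = ⌊(7 + 7)/7⌋ = 2; p/q = (2·7 + 1)/(2·1 + 0) = 15/2; p² − 56·q² = 225 − 224 = 1.
  The first convergent with p² − 56·q² = 1 gives the fundamental solution (x₁, y₁) = (15, 2).
Step 2: Apply the recurrence (x_{n+1}, y_{n+1}) = (x₁x_n + 56y₁y_n, x₁y_n + y₁x_n) repeatedly.
  From (x_1, y_1) = (15, 2): x_2 = 15·15 + 56·2·2 = 449; y_2 = 15·2 + 2·15 = 60.
  From (x_2, y_2) = (449, 60): x_3 = 15·449 + 56·2·60 = 13455; y_3 = 15·60 + 2·449 = 1798.
  From (x_3, y_3) = (13455, 1798): x_4 = 15·13455 + 56·2·1798 = 403201; y_4 = 15·1798 + 2·13455 = 53880.
Step 3: Verify x_4² - 56·y_4² = 162571046401 - 162571046400 = 1 (should be 1). ✓

(x_1, y_1) = (15, 2); (x_4, y_4) = (403201, 53880).


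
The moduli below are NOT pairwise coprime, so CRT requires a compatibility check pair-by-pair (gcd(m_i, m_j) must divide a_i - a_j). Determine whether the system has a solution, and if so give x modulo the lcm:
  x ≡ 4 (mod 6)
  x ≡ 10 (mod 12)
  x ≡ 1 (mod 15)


Moduli 6, 12, 15 are not pairwise coprime, so CRT works modulo lcm(m_i) when all pairwise compatibility conditions hold.
Pairwise compatibility: gcd(m_i, m_j) must divide a_i - a_j for every pair.
Merge one congruence at a time:
  Start: x ≡ 4 (mod 6).
  Combine with x ≡ 10 (mod 12): gcd(6, 12) = 6; 10 - 4 = 6, which IS divisible by 6, so compatible.
    Write x = 4 + 6·t and substitute into x ≡ 10 (mod 12): 6·t ≡ 10 − 4 = 6 (mod 12).
    Divide the congruence (and modulus) by g = 6: 1·t ≡ 1 (mod 2).
    So t ≡ 1 (mod 2).
    Then x = 4 + 6·1 = 10, valid modulo lcm(6, 12) = 12: x ≡ 10 (mod 12).
  Combine with x ≡ 1 (mod 15): gcd(12, 15) = 3; 1 - 10 = -9, which IS divisible by 3, so compatible.
    Write x = 10 + 12·t and substitute into x ≡ 1 (mod 15): 12·t ≡ 1 − 10 = -9 (mod 15).
    Divide the congruence (and modulus) by g = 3: 4·t ≡ -3 (mod 5).
    Reduce coefficients mod 5: 4·t ≡ 2 (mod 5).
    The inverse of 4 mod 5 is 4 (since 4·4 = 16 = 3·5 + 1), so t ≡ 4·2 = 8 ≡ 3 (mod 5).
    Then x = 10 + 12·3 = 46, valid modulo lcm(12, 15) = 60: x ≡ 46 (mod 60).
Verify: 46 mod 6 = 4, 46 mod 12 = 10, 46 mod 15 = 1.

x ≡ 46 (mod 60).


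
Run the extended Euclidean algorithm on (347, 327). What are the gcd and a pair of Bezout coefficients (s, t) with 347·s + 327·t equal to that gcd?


Euclidean algorithm on (347, 327) — divide until remainder is 0:
  347 = 1 · 327 + 20
  327 = 16 · 20 + 7
  20 = 2 · 7 + 6
  7 = 1 · 6 + 1
  6 = 6 · 1 + 0
gcd(347, 327) = 1.
Track Bezout coefficients alongside the remainders: start with r₀ = 347 = a·1 + b·0 (s = 1, t = 0) and r₁ = 327 = a·0 + b·1 (s = 0, t = 1); each new remainder r_{k+1} = r_{k-1} − q_k·r_k inherits s_{k+1} = s_{k-1} − q_k·s_k, t_{k+1} = t_{k-1} − q_k·t_k, so r_k = a·s_k + b·t_k at every step:
  q = 1: r = 20, s = 1 − 1·0 = 1, t = 0 − 1·1 = -1  (check: 347·1 + 327·(-1) = 20)
  q = 16: r = 7, s = 0 − 16·1 = -16, t = 1 − 16·(-1) = 17  (check: 347·(-16) + 327·17 = 7)
  q = 2: r = 6, s = 1 − 2·(-16) = 33, t = -1 − 2·17 = -35  (check: 347·33 + 327·(-35) = 6)
  q = 1: r = 1, s = -16 − 1·33 = -49, t = 17 − 1·(-35) = 52  (check: 347·(-49) + 327·52 = 1)
The row with r = 1 (the gcd) gives the Bezout coefficients s = -49, t = 52.
Result: 347 · (-49) + 327 · (52) = 1.

gcd(347, 327) = 1; s = -49, t = 52 (check: 347·(-49) + 327·52 = 1).


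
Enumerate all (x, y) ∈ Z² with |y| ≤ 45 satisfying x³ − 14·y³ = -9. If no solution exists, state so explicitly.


The equation is x³ - 14y³ = -9. For fixed y, x³ = 14·y³ − 9, so a solution requires the RHS to be a perfect cube.
Strategy: iterate y from -45 to 45, compute RHS = 14·y³ − 9, and check whether it is a (positive or negative) perfect cube.
Check small values of y:
  y = 0: RHS = -9 is not a perfect cube.
  y = 1: RHS = 5 is not a perfect cube.
  y = -1: RHS = -23 is not a perfect cube.
  y = 2: RHS = 103 is not a perfect cube.
  y = -2: RHS = -121 is not a perfect cube.
  y = 3: RHS = 369 is not a perfect cube.
  y = -3: RHS = -387 is not a perfect cube.
Continuing the search up to |y| = 45 finds no solutions either.
No (x, y) in the scanned range satisfies the equation.

No integer solutions with |y| ≤ 45.


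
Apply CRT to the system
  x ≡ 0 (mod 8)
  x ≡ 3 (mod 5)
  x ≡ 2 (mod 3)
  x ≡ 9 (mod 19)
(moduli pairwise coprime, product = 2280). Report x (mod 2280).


Product of moduli M = 8 · 5 · 3 · 19 = 2280.
Merge one congruence at a time:
  Start: x ≡ 0 (mod 8).
  Combine with x ≡ 3 (mod 5); new modulus lcm = 40.
    Write x = 0 + 8·t and substitute into x ≡ 3 (mod 5): 8·t ≡ 3 − 0 = 3 (mod 5).
    Reduce coefficients mod 5: 3·t ≡ 3 (mod 5).
    The inverse of 3 mod 5 is 2 (since 3·2 = 6 = 1·5 + 1), so t ≡ 2·3 = 6 ≡ 1 (mod 5).
    Then x = 0 + 8·1 = 8, valid modulo lcm(8, 5) = 40: x ≡ 8 (mod 40).
  Combine with x ≡ 2 (mod 3); new modulus lcm = 120.
    Write x = 8 + 40·t and substitute into x ≡ 2 (mod 3): 40·t ≡ 2 − 8 = -6 (mod 3).
    Reduce coefficients mod 3: 1·t ≡ 0 (mod 3).
    So t ≡ 0 (mod 3).
    Then x = 8 + 40·0 = 8, valid modulo lcm(40, 3) = 120: x ≡ 8 (mod 120).
  Combine with x ≡ 9 (mod 19); new modulus lcm = 2280.
    Write x = 8 + 120·t and substitute into x ≡ 9 (mod 19): 120·t ≡ 9 − 8 = 1 (mod 19).
    Reduce coefficients mod 19: 6·t ≡ 1 (mod 19).
    The inverse of 6 mod 19 is 16 (since 6·16 = 96 = 5·19 + 1), so t ≡ 16·1 = 16 ≡ 16 (mod 19).
    Then x = 8 + 120·16 = 1928, valid modulo lcm(120, 19) = 2280: x ≡ 1928 (mod 2280).
Verify against each original: 1928 mod 8 = 0, 1928 mod 5 = 3, 1928 mod 3 = 2, 1928 mod 19 = 9.

x ≡ 1928 (mod 2280).


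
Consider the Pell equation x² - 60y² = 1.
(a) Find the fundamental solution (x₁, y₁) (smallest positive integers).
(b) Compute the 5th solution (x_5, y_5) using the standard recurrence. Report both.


Step 1: Find the fundamental solution (x₁, y₁) of x² - 60y² = 1.
  Expand √60 as a continued fraction. a₀ = ⌊√60⌋ = 7; iterate m_{k+1} = d_k·a_k − m_k, d_{k+1} = (60 − m_{k+1}²)/d_k, a_{k+1} = ⌊(a₀ + m_{k+1})/d_{k+1}⌋ (starting m₀ = 0, d₀ = 1), with convergents p_k = a_k·p_{k-1} + p_{k-2}, q_k = a_k·q_{k-1} + q_{k-2} (p₋₁ = 1, q₋₁ = 0):
  k = 0: a₀ = 7; p₀/q₀ = 7/1; p₀² − 60·q₀² = 49 − 60 = -11.
  k = 1: m = 7, d = 11, a = ⌊(7 + 7)/11⌋ = 1; p/q = (1·7 + 1)/(1·1 + 0) = 8/1; p² − 60·q² = 64 − 60 = 4.
  k = 2: m = 4, d = 4, a = ⌊(7 + 4)/4⌋ = 2; p/q = (2·8 + 7)/(2·1 + 1) = 23/3; p² − 60·q² = 529 − 540 = -11.
  k = 3: m = 4, d = 11, a = ⌊(7 + 4)/11⌋ = 1; p/q = (1·23 + 8)/(1·3 + 1) = 31/4; p² − 60·q² = 961 − 960 = 1.
  The first convergent with p² − 60·q² = 1 gives the fundamental solution (x₁, y₁) = (31, 4).
Step 2: Apply the recurrence (x_{n+1}, y_{n+1}) = (x₁x_n + 60y₁y_n, x₁y_n + y₁x_n) repeatedly.
  From (x_1, y_1) = (31, 4): x_2 = 31·31 + 60·4·4 = 1921; y_2 = 31·4 + 4·31 = 248.
  From (x_2, y_2) = (1921, 248): x_3 = 31·1921 + 60·4·248 = 119071; y_3 = 31·248 + 4·1921 = 15372.
  From (x_3, y_3) = (119071, 15372): x_4 = 31·119071 + 60·4·15372 = 7380481; y_4 = 31·15372 + 4·119071 = 952816.
  From (x_4, y_4) = (7380481, 952816): x_5 = 31·7380481 + 60·4·952816 = 457470751; y_5 = 31·952816 + 4·7380481 = 59059220.
Step 3: Verify x_5² - 60·y_5² = 209279488020504001 - 209279488020504000 = 1 (should be 1). ✓

(x_1, y_1) = (31, 4); (x_5, y_5) = (457470751, 59059220).


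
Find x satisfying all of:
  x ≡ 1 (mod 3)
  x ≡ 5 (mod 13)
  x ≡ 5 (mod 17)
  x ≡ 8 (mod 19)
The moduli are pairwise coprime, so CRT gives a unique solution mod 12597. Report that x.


Product of moduli M = 3 · 13 · 17 · 19 = 12597.
Merge one congruence at a time:
  Start: x ≡ 1 (mod 3).
  Combine with x ≡ 5 (mod 13); new modulus lcm = 39.
    Write x = 1 + 3·t and substitute into x ≡ 5 (mod 13): 3·t ≡ 5 − 1 = 4 (mod 13).
    The inverse of 3 mod 13 is 9 (since 3·9 = 27 = 2·13 + 1), so t ≡ 9·4 = 36 ≡ 10 (mod 13).
    Then x = 1 + 3·10 = 31, valid modulo lcm(3, 13) = 39: x ≡ 31 (mod 39).
  Combine with x ≡ 5 (mod 17); new modulus lcm = 663.
    Write x = 31 + 39·t and substitute into x ≡ 5 (mod 17): 39·t ≡ 5 − 31 = -26 (mod 17).
    Reduce coefficients mod 17: 5·t ≡ 8 (mod 17).
    The inverse of 5 mod 17 is 7 (since 5·7 = 35 = 2·17 + 1), so t ≡ 7·8 = 56 ≡ 5 (mod 17).
    Then x = 31 + 39·5 = 226, valid modulo lcm(39, 17) = 663: x ≡ 226 (mod 663).
  Combine with x ≡ 8 (mod 19); new modulus lcm = 12597.
    Write x = 226 + 663·t and substitute into x ≡ 8 (mod 19): 663·t ≡ 8 − 226 = -218 (mod 19).
    Reduce coefficients mod 19: 17·t ≡ 10 (mod 19).
    The inverse of 17 mod 19 is 9 (since 17·9 = 153 = 8·19 + 1), so t ≡ 9·10 = 90 ≡ 14 (mod 19).
    Then x = 226 + 663·14 = 9508, valid modulo lcm(663, 19) = 12597: x ≡ 9508 (mod 12597).
Verify against each original: 9508 mod 3 = 1, 9508 mod 13 = 5, 9508 mod 17 = 5, 9508 mod 19 = 8.

x ≡ 9508 (mod 12597).


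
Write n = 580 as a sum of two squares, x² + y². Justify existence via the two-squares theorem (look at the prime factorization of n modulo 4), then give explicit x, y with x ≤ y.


Step 1: Factor n = 580 = 2^2 · 5 · 29.
Step 2: Check the mod-4 condition on each prime factor: 2 = 2 (special); 5 ≡ 1 (mod 4), exponent 1; 29 ≡ 1 (mod 4), exponent 1.
All primes ≡ 3 (mod 4) appear to even exponent (or don't appear), so by the two-squares theorem n IS expressible as a sum of two squares.
Step 3: Build a representation. Group n = k² · m with k = 2 and m = 5 · 29 = 145 (a product of primes ≡ 1 (mod 4)); a representation of m scales to one of n via (k·x)² + (k·y)² = k²(x² + y²). Each prime p ≡ 1 (mod 4) is itself a sum of two squares; find a² by testing p − a² for a perfect square:
  5: 5 − 1² = 4 = 2² ⇒ 5 = 1² + 2².
  29: 29 − 1² = 28, 29 − 2² = 25 = 5² ⇒ 29 = 2² + 5².
  Combine using the Brahmagupta–Fibonacci identity (a² + b²)(c² + d²) = (ac − bd)² + (ad + bc)² = (ac + bd)² + (ad − bc)²:
  5 · 29 = 145: from (1² + 2²)(2² + 5²), take (1·2 − 2·5, 1·5 + 2·2) = (2 − 10, 5 + 4) = (-8, 9); dropping signs (only squares matter) gives (8, 9); check 8² + 9² = 64 + 81 = 145 ✓.
  Scale by k = 2: (2·8, 2·9) = (16, 18).
Step 4: Order so x ≤ y and verify: 16² + 18² = 256 + 324 = 580 = n. ✓

n = 580 = 16² + 18² (one valid representation with x ≤ y).


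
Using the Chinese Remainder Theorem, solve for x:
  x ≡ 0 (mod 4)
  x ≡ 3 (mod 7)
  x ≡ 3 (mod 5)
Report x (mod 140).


Moduli 4, 7, 5 are pairwise coprime; by CRT there is a unique solution modulo M = 4 · 7 · 5 = 140.
Solve pairwise, accumulating the modulus:
  Start with x ≡ 0 (mod 4).
  Combine with x ≡ 3 (mod 7): since gcd(4, 7) = 1, we get a unique residue mod 28.
    Write x = 0 + 4·t and substitute into x ≡ 3 (mod 7): 4·t ≡ 3 − 0 = 3 (mod 7).
    The inverse of 4 mod 7 is 2 (since 4·2 = 8 = 1·7 + 1), so t ≡ 2·3 = 6 ≡ 6 (mod 7).
    Then x = 0 + 4·6 = 24, valid modulo lcm(4, 7) = 28: x ≡ 24 (mod 28).
  Combine with x ≡ 3 (mod 5): since gcd(28, 5) = 1, we get a unique residue mod 140.
    Write x = 24 + 28·t and substitute into x ≡ 3 (mod 5): 28·t ≡ 3 − 24 = -21 (mod 5).
    Reduce coefficients mod 5: 3·t ≡ 4 (mod 5).
    The inverse of 3 mod 5 is 2 (since 3·2 = 6 = 1·5 + 1), so t ≡ 2·4 = 8 ≡ 3 (mod 5).
    Then x = 24 + 28·3 = 108, valid modulo lcm(28, 5) = 140: x ≡ 108 (mod 140).
Verify: 108 mod 4 = 0 ✓, 108 mod 7 = 3 ✓, 108 mod 5 = 3 ✓.

x ≡ 108 (mod 140).


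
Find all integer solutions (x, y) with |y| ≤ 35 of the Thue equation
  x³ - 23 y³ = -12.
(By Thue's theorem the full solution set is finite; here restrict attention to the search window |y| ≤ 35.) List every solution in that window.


The equation is x³ - 23y³ = -12. For fixed y, x³ = 23·y³ − 12, so a solution requires the RHS to be a perfect cube.
Strategy: iterate y from -35 to 35, compute RHS = 23·y³ − 12, and check whether it is a (positive or negative) perfect cube.
Check small values of y:
  y = 0: RHS = -12 is not a perfect cube.
  y = 1: RHS = 11 is not a perfect cube.
  y = -1: RHS = -35 is not a perfect cube.
  y = 2: RHS = 172 is not a perfect cube.
  y = -2: RHS = -196 is not a perfect cube.
  y = 3: RHS = 609 is not a perfect cube.
  y = -3: RHS = -633 is not a perfect cube.
Continuing the search up to |y| = 35 finds no solutions either.
No (x, y) in the scanned range satisfies the equation.

No integer solutions with |y| ≤ 35.


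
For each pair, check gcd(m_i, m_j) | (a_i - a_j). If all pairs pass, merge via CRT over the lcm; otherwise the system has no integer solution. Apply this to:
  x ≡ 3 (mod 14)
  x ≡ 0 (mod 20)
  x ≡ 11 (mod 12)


Moduli 14, 20, 12 are not pairwise coprime, so CRT works modulo lcm(m_i) when all pairwise compatibility conditions hold.
Pairwise compatibility: gcd(m_i, m_j) must divide a_i - a_j for every pair.
Merge one congruence at a time:
  Start: x ≡ 3 (mod 14).
  Combine with x ≡ 0 (mod 20): gcd(14, 20) = 2, and 0 - 3 = -3 is NOT divisible by 2.
    ⇒ system is inconsistent (no integer solution).

No solution (the system is inconsistent).


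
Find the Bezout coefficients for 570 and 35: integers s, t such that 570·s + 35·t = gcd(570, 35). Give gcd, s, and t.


Euclidean algorithm on (570, 35) — divide until remainder is 0:
  570 = 16 · 35 + 10
  35 = 3 · 10 + 5
  10 = 2 · 5 + 0
gcd(570, 35) = 5.
Track Bezout coefficients alongside the remainders: start with r₀ = 570 = a·1 + b·0 (s = 1, t = 0) and r₁ = 35 = a·0 + b·1 (s = 0, t = 1); each new remainder r_{k+1} = r_{k-1} − q_k·r_k inherits s_{k+1} = s_{k-1} − q_k·s_k, t_{k+1} = t_{k-1} − q_k·t_k, so r_k = a·s_k + b·t_k at every step:
  q = 16: r = 10, s = 1 − 16·0 = 1, t = 0 − 16·1 = -16  (check: 570·1 + 35·(-16) = 10)
  q = 3: r = 5, s = 0 − 3·1 = -3, t = 1 − 3·(-16) = 49  (check: 570·(-3) + 35·49 = 5)
The row with r = 5 (the gcd) gives the Bezout coefficients s = -3, t = 49.
Result: 570 · (-3) + 35 · (49) = 5.

gcd(570, 35) = 5; s = -3, t = 49 (check: 570·(-3) + 35·49 = 5).


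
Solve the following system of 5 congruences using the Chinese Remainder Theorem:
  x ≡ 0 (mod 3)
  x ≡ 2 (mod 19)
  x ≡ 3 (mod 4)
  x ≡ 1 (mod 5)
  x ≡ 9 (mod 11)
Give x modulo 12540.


Product of moduli M = 3 · 19 · 4 · 5 · 11 = 12540.
Merge one congruence at a time:
  Start: x ≡ 0 (mod 3).
  Combine with x ≡ 2 (mod 19); new modulus lcm = 57.
    Write x = 0 + 3·t and substitute into x ≡ 2 (mod 19): 3·t ≡ 2 − 0 = 2 (mod 19).
    The inverse of 3 mod 19 is 13 (since 3·13 = 39 = 2·19 + 1), so t ≡ 13·2 = 26 ≡ 7 (mod 19).
    Then x = 0 + 3·7 = 21, valid modulo lcm(3, 19) = 57: x ≡ 21 (mod 57).
  Combine with x ≡ 3 (mod 4); new modulus lcm = 228.
    Write x = 21 + 57·t and substitute into x ≡ 3 (mod 4): 57·t ≡ 3 − 21 = -18 (mod 4).
    Reduce coefficients mod 4: 1·t ≡ 2 (mod 4).
    So t ≡ 2 (mod 4).
    Then x = 21 + 57·2 = 135, valid modulo lcm(57, 4) = 228: x ≡ 135 (mod 228).
  Combine with x ≡ 1 (mod 5); new modulus lcm = 1140.
    Write x = 135 + 228·t and substitute into x ≡ 1 (mod 5): 228·t ≡ 1 − 135 = -134 (mod 5).
    Reduce coefficients mod 5: 3·t ≡ 1 (mod 5).
    The inverse of 3 mod 5 is 2 (since 3·2 = 6 = 1·5 + 1), so t ≡ 2·1 = 2 ≡ 2 (mod 5).
    Then x = 135 + 228·2 = 591, valid modulo lcm(228, 5) = 1140: x ≡ 591 (mod 1140).
  Combine with x ≡ 9 (mod 11); new modulus lcm = 12540.
    Write x = 591 + 1140·t and substitute into x ≡ 9 (mod 11): 1140·t ≡ 9 − 591 = -582 (mod 11).
    Reduce coefficients mod 11: 7·t ≡ 1 (mod 11).
    The inverse of 7 mod 11 is 8 (since 7·8 = 56 = 5·11 + 1), so t ≡ 8·1 = 8 ≡ 8 (mod 11).
    Then x = 591 + 1140·8 = 9711, valid modulo lcm(1140, 11) = 12540: x ≡ 9711 (mod 12540).
Verify against each original: 9711 mod 3 = 0, 9711 mod 19 = 2, 9711 mod 4 = 3, 9711 mod 5 = 1, 9711 mod 11 = 9.

x ≡ 9711 (mod 12540).


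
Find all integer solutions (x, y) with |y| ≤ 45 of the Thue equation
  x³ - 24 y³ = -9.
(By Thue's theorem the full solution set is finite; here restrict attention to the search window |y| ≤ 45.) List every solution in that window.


The equation is x³ - 24y³ = -9. For fixed y, x³ = 24·y³ − 9, so a solution requires the RHS to be a perfect cube.
Strategy: iterate y from -45 to 45, compute RHS = 24·y³ − 9, and check whether it is a (positive or negative) perfect cube.
Check small values of y:
  y = 0: RHS = -9 is not a perfect cube.
  y = 1: RHS = 15 is not a perfect cube.
  y = -1: RHS = -33 is not a perfect cube.
  y = 2: RHS = 183 is not a perfect cube.
  y = -2: RHS = -201 is not a perfect cube.
  y = 3: RHS = 639 is not a perfect cube.
  y = -3: RHS = -657 is not a perfect cube.
Continuing the search up to |y| = 45 finds no solutions either.
No (x, y) in the scanned range satisfies the equation.

No integer solutions with |y| ≤ 45.


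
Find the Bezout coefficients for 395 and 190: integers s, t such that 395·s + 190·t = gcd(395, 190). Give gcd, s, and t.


Euclidean algorithm on (395, 190) — divide until remainder is 0:
  395 = 2 · 190 + 15
  190 = 12 · 15 + 10
  15 = 1 · 10 + 5
  10 = 2 · 5 + 0
gcd(395, 190) = 5.
Track Bezout coefficients alongside the remainders: start with r₀ = 395 = a·1 + b·0 (s = 1, t = 0) and r₁ = 190 = a·0 + b·1 (s = 0, t = 1); each new remainder r_{k+1} = r_{k-1} − q_k·r_k inherits s_{k+1} = s_{k-1} − q_k·s_k, t_{k+1} = t_{k-1} − q_k·t_k, so r_k = a·s_k + b·t_k at every step:
  q = 2: r = 15, s = 1 − 2·0 = 1, t = 0 − 2·1 = -2  (check: 395·1 + 190·(-2) = 15)
  q = 12: r = 10, s = 0 − 12·1 = -12, t = 1 − 12·(-2) = 25  (check: 395·(-12) + 190·25 = 10)
  q = 1: r = 5, s = 1 − 1·(-12) = 13, t = -2 − 1·25 = -27  (check: 395·13 + 190·(-27) = 5)
The row with r = 5 (the gcd) gives the Bezout coefficients s = 13, t = -27.
Result: 395 · (13) + 190 · (-27) = 5.

gcd(395, 190) = 5; s = 13, t = -27 (check: 395·13 + 190·(-27) = 5).


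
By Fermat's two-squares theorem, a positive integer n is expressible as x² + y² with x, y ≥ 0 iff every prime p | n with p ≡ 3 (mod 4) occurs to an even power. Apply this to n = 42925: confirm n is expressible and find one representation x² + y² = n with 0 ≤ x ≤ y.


Step 1: Factor n = 42925 = 5^2 · 17 · 101.
Step 2: Check the mod-4 condition on each prime factor: 5 ≡ 1 (mod 4), exponent 2; 17 ≡ 1 (mod 4), exponent 1; 101 ≡ 1 (mod 4), exponent 1.
All primes ≡ 3 (mod 4) appear to even exponent (or don't appear), so by the two-squares theorem n IS expressible as a sum of two squares.
Step 3: Build a representation. Group n = k² · m with k = 5 and m = 17 · 101 = 1717 (a product of primes ≡ 1 (mod 4)); a representation of m scales to one of n via (k·x)² + (k·y)² = k²(x² + y²). Each prime p ≡ 1 (mod 4) is itself a sum of two squares; find a² by testing p − a² for a perfect square:
  17: 17 − 1² = 16 = 4² ⇒ 17 = 1² + 4².
  101: 101 − 1² = 100 = 10² ⇒ 101 = 1² + 10².
  Combine using the Brahmagupta–Fibonacci identity (a² + b²)(c² + d²) = (ac − bd)² + (ad + bc)² = (ac + bd)² + (ad − bc)²:
  17 · 101 = 1717: from (1² + 4²)(1² + 10²), take (1·1 − 4·10, 1·10 + 4·1) = (1 − 40, 10 + 4) = (-39, 14); dropping signs (only squares matter) gives (39, 14); check 39² + 14² = 1521 + 196 = 1717 ✓.
  Scale by k = 5: (5·39, 5·14) = (195, 70).
Step 4: Order so x ≤ y and verify: 70² + 195² = 4900 + 38025 = 42925 = n. ✓

n = 42925 = 70² + 195² (one valid representation with x ≤ y).


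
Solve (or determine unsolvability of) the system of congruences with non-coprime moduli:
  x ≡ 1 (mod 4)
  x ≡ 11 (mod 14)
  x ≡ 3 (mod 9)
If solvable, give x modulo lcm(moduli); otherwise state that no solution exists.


Moduli 4, 14, 9 are not pairwise coprime, so CRT works modulo lcm(m_i) when all pairwise compatibility conditions hold.
Pairwise compatibility: gcd(m_i, m_j) must divide a_i - a_j for every pair.
Merge one congruence at a time:
  Start: x ≡ 1 (mod 4).
  Combine with x ≡ 11 (mod 14): gcd(4, 14) = 2; 11 - 1 = 10, which IS divisible by 2, so compatible.
    Write x = 1 + 4·t and substitute into x ≡ 11 (mod 14): 4·t ≡ 11 − 1 = 10 (mod 14).
    Divide the congruence (and modulus) by g = 2: 2·t ≡ 5 (mod 7).
    The inverse of 2 mod 7 is 4 (since 2·4 = 8 = 1·7 + 1), so t ≡ 4·5 = 20 ≡ 6 (mod 7).
    Then x = 1 + 4·6 = 25, valid modulo lcm(4, 14) = 28: x ≡ 25 (mod 28).
  Combine with x ≡ 3 (mod 9): gcd(28, 9) = 1; 3 - 25 = -22, which IS divisible by 1, so compatible.
    Write x = 25 + 28·t and substitute into x ≡ 3 (mod 9): 28·t ≡ 3 − 25 = -22 (mod 9).
    Reduce coefficients mod 9: 1·t ≡ 5 (mod 9).
    So t ≡ 5 (mod 9).
    Then x = 25 + 28·5 = 165, valid modulo lcm(28, 9) = 252: x ≡ 165 (mod 252).
Verify: 165 mod 4 = 1, 165 mod 14 = 11, 165 mod 9 = 3.

x ≡ 165 (mod 252).


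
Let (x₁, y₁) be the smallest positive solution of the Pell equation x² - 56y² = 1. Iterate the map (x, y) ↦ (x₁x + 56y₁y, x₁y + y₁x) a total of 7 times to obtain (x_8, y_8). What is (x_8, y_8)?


Step 1: Find the fundamental solution (x₁, y₁) of x² - 56y² = 1.
  Expand √56 as a continued fraction. a₀ = ⌊√56⌋ = 7; iterate m_{k+1} = d_k·a_k − m_k, d_{k+1} = (56 − m_{k+1}²)/d_k, a_{k+1} = ⌊(a₀ + m_{k+1})/d_{k+1}⌋ (starting m₀ = 0, d₀ = 1), with convergents p_k = a_k·p_{k-1} + p_{k-2}, q_k = a_k·q_{k-1} + q_{k-2} (p₋₁ = 1, q₋₁ = 0):
  k = 0: a₀ = 7; p₀/q₀ = 7/1; p₀² − 56·q₀² = 49 − 56 = -7.
  k = 1: m = 7, d = 7, a = ⌊(7 + 7)/7⌋ = 2; p/q = (2·7 + 1)/(2·1 + 0) = 15/2; p² − 56·q² = 225 − 224 = 1.
  The first convergent with p² − 56·q² = 1 gives the fundamental solution (x₁, y₁) = (15, 2).
Step 2: Apply the recurrence (x_{n+1}, y_{n+1}) = (x₁x_n + 56y₁y_n, x₁y_n + y₁x_n) repeatedly.
  From (x_1, y_1) = (15, 2): x_2 = 15·15 + 56·2·2 = 449; y_2 = 15·2 + 2·15 = 60.
  From (x_2, y_2) = (449, 60): x_3 = 15·449 + 56·2·60 = 13455; y_3 = 15·60 + 2·449 = 1798.
  From (x_3, y_3) = (13455, 1798): x_4 = 15·13455 + 56·2·1798 = 403201; y_4 = 15·1798 + 2·13455 = 53880.
  From (x_4, y_4) = (403201, 53880): x_5 = 15·403201 + 56·2·53880 = 12082575; y_5 = 15·53880 + 2·403201 = 1614602.
  From (x_5, y_5) = (12082575, 1614602): x_6 = 15·12082575 + 56·2·1614602 = 362074049; y_6 = 15·1614602 + 2·12082575 = 48384180.
  From (x_6, y_6) = (362074049, 48384180): x_7 = 15·362074049 + 56·2·48384180 = 10850138895; y_7 = 15·48384180 + 2·362074049 = 1449910798.
  From (x_7, y_7) = (10850138895, 1449910798): x_8 = 15·10850138895 + 56·2·1449910798 = 325142092801; y_8 = 15·1449910798 + 2·10850138895 = 43448939760.
Step 3: Verify x_8² - 56·y_8² = 105717380511014096025601 - 105717380511014096025600 = 1 (should be 1). ✓

(x_1, y_1) = (15, 2); (x_8, y_8) = (325142092801, 43448939760).


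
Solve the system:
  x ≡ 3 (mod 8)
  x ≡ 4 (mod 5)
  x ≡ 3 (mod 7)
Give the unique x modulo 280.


Moduli 8, 5, 7 are pairwise coprime; by CRT there is a unique solution modulo M = 8 · 5 · 7 = 280.
Solve pairwise, accumulating the modulus:
  Start with x ≡ 3 (mod 8).
  Combine with x ≡ 4 (mod 5): since gcd(8, 5) = 1, we get a unique residue mod 40.
    Write x = 3 + 8·t and substitute into x ≡ 4 (mod 5): 8·t ≡ 4 − 3 = 1 (mod 5).
    Reduce coefficients mod 5: 3·t ≡ 1 (mod 5).
    The inverse of 3 mod 5 is 2 (since 3·2 = 6 = 1·5 + 1), so t ≡ 2·1 = 2 ≡ 2 (mod 5).
    Then x = 3 + 8·2 = 19, valid modulo lcm(8, 5) = 40: x ≡ 19 (mod 40).
  Combine with x ≡ 3 (mod 7): since gcd(40, 7) = 1, we get a unique residue mod 280.
    Write x = 19 + 40·t and substitute into x ≡ 3 (mod 7): 40·t ≡ 3 − 19 = -16 (mod 7).
    Reduce coefficients mod 7: 5·t ≡ 5 (mod 7).
    The inverse of 5 mod 7 is 3 (since 5·3 = 15 = 2·7 + 1), so t ≡ 3·5 = 15 ≡ 1 (mod 7).
    Then x = 19 + 40·1 = 59, valid modulo lcm(40, 7) = 280: x ≡ 59 (mod 280).
Verify: 59 mod 8 = 3 ✓, 59 mod 5 = 4 ✓, 59 mod 7 = 3 ✓.

x ≡ 59 (mod 280).


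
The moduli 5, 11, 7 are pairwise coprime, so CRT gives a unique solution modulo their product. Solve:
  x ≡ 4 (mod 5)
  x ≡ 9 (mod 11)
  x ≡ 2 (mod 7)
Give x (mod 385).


Moduli 5, 11, 7 are pairwise coprime; by CRT there is a unique solution modulo M = 5 · 11 · 7 = 385.
Solve pairwise, accumulating the modulus:
  Start with x ≡ 4 (mod 5).
  Combine with x ≡ 9 (mod 11): since gcd(5, 11) = 1, we get a unique residue mod 55.
    Write x = 4 + 5·t and substitute into x ≡ 9 (mod 11): 5·t ≡ 9 − 4 = 5 (mod 11).
    The inverse of 5 mod 11 is 9 (since 5·9 = 45 = 4·11 + 1), so t ≡ 9·5 = 45 ≡ 1 (mod 11).
    Then x = 4 + 5·1 = 9, valid modulo lcm(5, 11) = 55: x ≡ 9 (mod 55).
  Combine with x ≡ 2 (mod 7): since gcd(55, 7) = 1, we get a unique residue mod 385.
    Write x = 9 + 55·t and substitute into x ≡ 2 (mod 7): 55·t ≡ 2 − 9 = -7 (mod 7).
    Reduce coefficients mod 7: 6·t ≡ 0 (mod 7).
    The inverse of 6 mod 7 is 6 (since 6·6 = 36 = 5·7 + 1), so t ≡ 6·0 = 0 ≡ 0 (mod 7).
    Then x = 9 + 55·0 = 9, valid modulo lcm(55, 7) = 385: x ≡ 9 (mod 385).
Verify: 9 mod 5 = 4 ✓, 9 mod 11 = 9 ✓, 9 mod 7 = 2 ✓.

x ≡ 9 (mod 385).
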